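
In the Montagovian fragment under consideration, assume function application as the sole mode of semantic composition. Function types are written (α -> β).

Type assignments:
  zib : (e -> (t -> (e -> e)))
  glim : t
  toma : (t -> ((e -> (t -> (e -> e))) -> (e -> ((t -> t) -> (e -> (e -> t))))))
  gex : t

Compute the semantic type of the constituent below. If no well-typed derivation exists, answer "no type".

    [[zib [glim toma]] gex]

no type

[glim toma] — toma of type (t -> ((e -> (t -> (e -> e))) -> (e -> ((t -> t) -> (e -> (e -> t)))))) combines with glim of type t: type ((e -> (t -> (e -> e))) -> (e -> ((t -> t) -> (e -> (e -> t))))).
[zib [glim toma]] — [glim toma] of type ((e -> (t -> (e -> e))) -> (e -> ((t -> t) -> (e -> (e -> t))))) combines with zib of type (e -> (t -> (e -> e))): type (e -> ((t -> t) -> (e -> (e -> t)))).
[[zib [glim toma]] gex]: (e -> ((t -> t) -> (e -> (e -> t)))) with t — neither is a function whose domain matches the other; composition fails here.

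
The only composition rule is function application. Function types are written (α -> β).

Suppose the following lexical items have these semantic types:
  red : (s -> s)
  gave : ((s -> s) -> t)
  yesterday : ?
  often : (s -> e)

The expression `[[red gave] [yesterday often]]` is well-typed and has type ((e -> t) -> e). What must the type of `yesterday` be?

[[red gave] [yesterday often]] must have type ((e -> t) -> e). The sister [red gave] has type t; that is not a function onto ((e -> t) -> e), so [yesterday often] must be the functor, of type (t -> ((e -> t) -> e)).
[yesterday often] must have type (t -> ((e -> t) -> e)). The sister often has type (s -> e); that is not a function onto (t -> ((e -> t) -> e)), so yesterday must be the functor, of type ((s -> e) -> (t -> ((e -> t) -> e))).

((s -> e) -> (t -> ((e -> t) -> e)))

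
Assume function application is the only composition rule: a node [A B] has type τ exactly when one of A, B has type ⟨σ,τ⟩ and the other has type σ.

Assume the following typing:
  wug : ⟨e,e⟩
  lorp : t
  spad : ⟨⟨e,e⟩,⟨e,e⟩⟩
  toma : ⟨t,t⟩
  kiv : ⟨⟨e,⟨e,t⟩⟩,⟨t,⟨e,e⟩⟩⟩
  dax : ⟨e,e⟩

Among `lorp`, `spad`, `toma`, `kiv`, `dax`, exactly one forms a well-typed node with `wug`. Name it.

spad

lorp : t — does not combine with wug.
spad — combines: spad : ⟨⟨e,e⟩,⟨e,e⟩⟩ takes wug : ⟨e,e⟩ as argument, giving ⟨e,e⟩.
toma : ⟨t,t⟩ — does not combine with wug.
kiv : ⟨⟨e,⟨e,t⟩⟩,⟨t,⟨e,e⟩⟩⟩ — does not combine with wug.
dax : ⟨e,e⟩ — does not combine with wug.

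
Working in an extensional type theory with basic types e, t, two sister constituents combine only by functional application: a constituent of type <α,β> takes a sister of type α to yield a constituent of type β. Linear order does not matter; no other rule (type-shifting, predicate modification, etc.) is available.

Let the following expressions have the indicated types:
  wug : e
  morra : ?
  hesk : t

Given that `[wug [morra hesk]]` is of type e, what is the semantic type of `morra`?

For [wug [morra hesk]] to have type e with wug of type e, [morra hesk] must be the function: [morra hesk] : <e,e>.
For [morra hesk] to have type <e,e> with hesk of type t, morra must be the function: morra : <t,<e,e>>.

<t,<e,e>>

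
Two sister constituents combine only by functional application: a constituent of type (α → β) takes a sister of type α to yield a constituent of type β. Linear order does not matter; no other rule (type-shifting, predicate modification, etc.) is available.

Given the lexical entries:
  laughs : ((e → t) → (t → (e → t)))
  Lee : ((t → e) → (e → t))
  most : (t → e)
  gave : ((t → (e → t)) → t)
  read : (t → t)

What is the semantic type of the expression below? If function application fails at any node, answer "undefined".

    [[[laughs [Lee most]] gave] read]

[Lee most]: Lee is ((t → e) → (e → t)), most is (t → e); result (e → t).
[laughs [Lee most]]: laughs is ((e → t) → (t → (e → t))), [Lee most] is (e → t); result (t → (e → t)).
[[laughs [Lee most]] gave]: gave is ((t → (e → t)) → t), [laughs [Lee most]] is (t → (e → t)); result t.
[[[laughs [Lee most]] gave] read]: read is (t → t), [[laughs [Lee most]] gave] is t; result t.

t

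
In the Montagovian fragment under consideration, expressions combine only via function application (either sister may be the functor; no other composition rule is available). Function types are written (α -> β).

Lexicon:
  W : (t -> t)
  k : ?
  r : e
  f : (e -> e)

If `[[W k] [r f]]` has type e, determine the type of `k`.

((t -> t) -> (e -> e))

[[W k] [r f]] must have type e. The sister [r f] has type e; that is not a function onto e, so [W k] must be the functor, of type (e -> e).
[W k] must have type (e -> e). The sister W has type (t -> t); that is not a function onto (e -> e), so k must be the functor, of type ((t -> t) -> (e -> e)).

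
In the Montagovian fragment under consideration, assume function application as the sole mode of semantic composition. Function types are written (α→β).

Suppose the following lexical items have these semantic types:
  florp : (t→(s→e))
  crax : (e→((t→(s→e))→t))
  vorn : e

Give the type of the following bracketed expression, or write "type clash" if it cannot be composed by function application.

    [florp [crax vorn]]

t

[crax vorn]: functor crax : (e→((t→(s→e))→t)), argument vorn : e; result ((t→(s→e))→t).
[florp [crax vorn]]: functor [crax vorn] : ((t→(s→e))→t), argument florp : (t→(s→e)); result t.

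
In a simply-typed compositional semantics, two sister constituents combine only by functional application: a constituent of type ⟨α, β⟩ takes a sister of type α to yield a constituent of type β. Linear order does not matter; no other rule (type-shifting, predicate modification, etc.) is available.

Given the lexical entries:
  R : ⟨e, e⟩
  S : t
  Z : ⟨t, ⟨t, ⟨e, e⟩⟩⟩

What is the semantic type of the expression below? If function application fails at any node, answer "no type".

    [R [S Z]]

[S Z]: functor Z : ⟨t, ⟨t, ⟨e, e⟩⟩⟩, argument S : t; result ⟨t, ⟨e, e⟩⟩.
At [R [S Z]]: neither ⟨e, e⟩ nor ⟨t, ⟨e, e⟩⟩ can take the other as argument; the node is ill-typed.

no type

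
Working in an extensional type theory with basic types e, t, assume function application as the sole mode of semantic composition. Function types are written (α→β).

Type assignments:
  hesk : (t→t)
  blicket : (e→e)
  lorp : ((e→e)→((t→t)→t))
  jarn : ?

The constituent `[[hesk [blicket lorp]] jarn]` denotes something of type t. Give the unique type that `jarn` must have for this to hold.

(t→t)

[[hesk [blicket lorp]] jarn] is required to be t. [hesk [blicket lorp]] : t cannot yield t as functor, so jarn : (t→t).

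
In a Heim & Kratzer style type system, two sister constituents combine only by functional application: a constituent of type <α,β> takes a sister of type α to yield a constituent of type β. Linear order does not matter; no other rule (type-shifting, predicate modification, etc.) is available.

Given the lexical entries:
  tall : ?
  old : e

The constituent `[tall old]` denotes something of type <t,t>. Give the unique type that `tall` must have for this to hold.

For [tall old] to have type <t,t> with old of type e, tall must be the function: tall : <e,<t,t>>.

<e,<t,t>>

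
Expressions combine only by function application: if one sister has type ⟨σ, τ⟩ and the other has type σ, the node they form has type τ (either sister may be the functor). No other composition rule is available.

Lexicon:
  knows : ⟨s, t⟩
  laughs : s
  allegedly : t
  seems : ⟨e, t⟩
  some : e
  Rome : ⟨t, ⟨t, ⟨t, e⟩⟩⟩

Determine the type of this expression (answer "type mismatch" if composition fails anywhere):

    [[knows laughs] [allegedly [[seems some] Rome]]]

[knows laughs]: functor knows : ⟨s, t⟩, argument laughs : s; result t.
[seems some]: functor seems : ⟨e, t⟩, argument some : e; result t.
[[seems some] Rome]: functor Rome : ⟨t, ⟨t, ⟨t, e⟩⟩⟩, argument [seems some] : t; result ⟨t, ⟨t, e⟩⟩.
[allegedly [[seems some] Rome]]: functor [[seems some] Rome] : ⟨t, ⟨t, e⟩⟩, argument allegedly : t; result ⟨t, e⟩.
[[knows laughs] [allegedly [[seems some] Rome]]]: functor [allegedly [[seems some] Rome]] : ⟨t, e⟩, argument [knows laughs] : t; result e.

e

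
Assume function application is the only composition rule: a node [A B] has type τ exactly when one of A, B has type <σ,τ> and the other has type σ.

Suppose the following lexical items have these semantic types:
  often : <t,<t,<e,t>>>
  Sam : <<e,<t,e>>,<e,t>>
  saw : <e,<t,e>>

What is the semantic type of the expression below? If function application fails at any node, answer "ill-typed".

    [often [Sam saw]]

ill-typed

[Sam saw] — Sam of type <<e,<t,e>>,<e,t>> combines with saw of type <e,<t,e>>: type <e,t>.
[often [Sam saw]]: <t,<t,<e,t>>> with <e,t> — neither is a function whose domain matches the other; composition fails here.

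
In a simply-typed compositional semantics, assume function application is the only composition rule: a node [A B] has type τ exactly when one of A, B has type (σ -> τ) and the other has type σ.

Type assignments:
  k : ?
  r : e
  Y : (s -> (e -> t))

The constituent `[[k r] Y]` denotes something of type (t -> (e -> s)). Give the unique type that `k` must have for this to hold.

(e -> ((s -> (e -> t)) -> (t -> (e -> s))))

At [[k r] Y] (required: (t -> (e -> s))): Y is (s -> (e -> t)), which is not a function with range (t -> (e -> s)); hence [k r] is the functor — type ((s -> (e -> t)) -> (t -> (e -> s))).
At [k r] (required: ((s -> (e -> t)) -> (t -> (e -> s)))): r is e, which is not a function with range ((s -> (e -> t)) -> (t -> (e -> s))); hence k is the functor — type (e -> ((s -> (e -> t)) -> (t -> (e -> s)))).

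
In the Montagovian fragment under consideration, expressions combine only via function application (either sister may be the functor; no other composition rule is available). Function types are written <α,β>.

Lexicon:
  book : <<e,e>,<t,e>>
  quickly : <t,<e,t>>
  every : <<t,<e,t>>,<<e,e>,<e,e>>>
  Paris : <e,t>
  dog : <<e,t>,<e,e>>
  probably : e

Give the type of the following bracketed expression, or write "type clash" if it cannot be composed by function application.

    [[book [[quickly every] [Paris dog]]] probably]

type clash

At [quickly every], every : <<t,<e,t>>,<<e,e>,<e,e>>> takes quickly : <t,<e,t>>, giving <<e,e>,<e,e>>.
At [Paris dog], dog : <<e,t>,<e,e>> takes Paris : <e,t>, giving <e,e>.
At [[quickly every] [Paris dog]], [quickly every] : <<e,e>,<e,e>> takes [Paris dog] : <e,e>, giving <e,e>.
At [book [[quickly every] [Paris dog]]], book : <<e,e>,<t,e>> takes [[quickly every] [Paris dog]] : <e,e>, giving <t,e>.
[[book [[quickly every] [Paris dog]]] probably]: <t,e> with e — neither is a function whose domain matches the other; composition fails here.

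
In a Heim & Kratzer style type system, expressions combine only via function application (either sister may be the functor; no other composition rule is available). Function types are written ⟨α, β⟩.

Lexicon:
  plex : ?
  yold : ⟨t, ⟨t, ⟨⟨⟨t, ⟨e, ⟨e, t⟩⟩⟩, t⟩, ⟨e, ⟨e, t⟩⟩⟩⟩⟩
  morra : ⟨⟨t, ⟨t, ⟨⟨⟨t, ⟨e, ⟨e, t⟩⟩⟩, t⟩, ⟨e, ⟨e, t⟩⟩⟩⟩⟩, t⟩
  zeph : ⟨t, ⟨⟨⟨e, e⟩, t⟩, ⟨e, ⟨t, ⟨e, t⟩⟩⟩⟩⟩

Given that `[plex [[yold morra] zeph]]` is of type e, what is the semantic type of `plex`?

[plex [[yold morra] zeph]] must have type e. The sister [[yold morra] zeph] has type ⟨⟨⟨e, e⟩, t⟩, ⟨e, ⟨t, ⟨e, t⟩⟩⟩⟩; that is not a function onto e, so plex must be the functor, of type ⟨⟨⟨⟨e, e⟩, t⟩, ⟨e, ⟨t, ⟨e, t⟩⟩⟩⟩, e⟩.

⟨⟨⟨⟨e, e⟩, t⟩, ⟨e, ⟨t, ⟨e, t⟩⟩⟩⟩, e⟩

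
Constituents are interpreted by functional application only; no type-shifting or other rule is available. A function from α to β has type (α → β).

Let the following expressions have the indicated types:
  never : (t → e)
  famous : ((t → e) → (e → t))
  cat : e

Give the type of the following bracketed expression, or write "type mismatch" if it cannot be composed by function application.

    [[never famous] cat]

[never famous]: functor famous : ((t → e) → (e → t)), argument never : (t → e); result (e → t).
[[never famous] cat]: functor [never famous] : (e → t), argument cat : e; result t.

t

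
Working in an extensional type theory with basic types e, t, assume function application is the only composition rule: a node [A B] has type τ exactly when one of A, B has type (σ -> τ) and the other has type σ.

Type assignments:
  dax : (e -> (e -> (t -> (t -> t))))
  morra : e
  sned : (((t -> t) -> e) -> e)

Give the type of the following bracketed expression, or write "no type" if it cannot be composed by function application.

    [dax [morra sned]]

At [morra sned]: neither e nor (((t -> t) -> e) -> e) can take the other as argument; the node is ill-typed.

no type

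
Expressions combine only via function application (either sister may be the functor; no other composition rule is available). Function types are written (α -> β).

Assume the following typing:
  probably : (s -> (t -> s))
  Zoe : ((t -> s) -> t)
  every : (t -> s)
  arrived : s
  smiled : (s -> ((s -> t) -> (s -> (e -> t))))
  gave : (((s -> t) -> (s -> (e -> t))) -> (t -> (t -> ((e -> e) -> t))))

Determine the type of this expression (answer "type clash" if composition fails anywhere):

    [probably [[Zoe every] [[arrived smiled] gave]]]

[Zoe every]: Zoe is ((t -> s) -> t), every is (t -> s); result t.
[arrived smiled]: smiled is (s -> ((s -> t) -> (s -> (e -> t)))), arrived is s; result ((s -> t) -> (s -> (e -> t))).
[[arrived smiled] gave]: gave is (((s -> t) -> (s -> (e -> t))) -> (t -> (t -> ((e -> e) -> t)))), [arrived smiled] is ((s -> t) -> (s -> (e -> t))); result (t -> (t -> ((e -> e) -> t))).
[[Zoe every] [[arrived smiled] gave]]: [[arrived smiled] gave] is (t -> (t -> ((e -> e) -> t))), [Zoe every] is t; result (t -> ((e -> e) -> t)).
At [probably [[Zoe every] [[arrived smiled] gave]]]: neither (s -> (t -> s)) nor (t -> ((e -> e) -> t)) can take the other as argument; the node is ill-typed.

type clash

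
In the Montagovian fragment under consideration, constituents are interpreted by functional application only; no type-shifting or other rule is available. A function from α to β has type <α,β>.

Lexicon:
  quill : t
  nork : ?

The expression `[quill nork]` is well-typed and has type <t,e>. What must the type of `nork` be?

<t,<t,e>>

At [quill nork] (required: <t,e>): quill is t, which is not a function with range <t,e>; hence nork is the functor — type <t,<t,e>>.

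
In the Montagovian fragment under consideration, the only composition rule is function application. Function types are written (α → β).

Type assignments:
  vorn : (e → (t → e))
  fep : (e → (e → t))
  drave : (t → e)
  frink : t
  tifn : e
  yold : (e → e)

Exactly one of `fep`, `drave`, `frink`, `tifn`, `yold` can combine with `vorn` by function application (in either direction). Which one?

tifn

fep : (e → (e → t)) — vorn needs e; fep needs e; neither fits.
drave : (t → e) — vorn needs e; drave needs t; neither fits.
frink : t — vorn needs e; frink needs nothing (atomic); neither fits.
tifn — combines: vorn : (e → (t → e)) takes tifn : e as argument, giving (t → e).
yold : (e → e) — vorn needs e; yold needs e; neither fits.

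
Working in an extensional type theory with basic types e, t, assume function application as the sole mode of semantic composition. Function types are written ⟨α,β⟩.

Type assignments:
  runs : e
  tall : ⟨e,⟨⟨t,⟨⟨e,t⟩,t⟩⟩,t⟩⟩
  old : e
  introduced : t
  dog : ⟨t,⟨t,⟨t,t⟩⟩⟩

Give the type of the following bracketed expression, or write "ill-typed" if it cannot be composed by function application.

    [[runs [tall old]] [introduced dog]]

[tall old]: functor tall : ⟨e,⟨⟨t,⟨⟨e,t⟩,t⟩⟩,t⟩⟩, argument old : e; result ⟨⟨t,⟨⟨e,t⟩,t⟩⟩,t⟩.
At [runs [tall old]]: neither e nor ⟨⟨t,⟨⟨e,t⟩,t⟩⟩,t⟩ can take the other as argument; the node is ill-typed.

ill-typed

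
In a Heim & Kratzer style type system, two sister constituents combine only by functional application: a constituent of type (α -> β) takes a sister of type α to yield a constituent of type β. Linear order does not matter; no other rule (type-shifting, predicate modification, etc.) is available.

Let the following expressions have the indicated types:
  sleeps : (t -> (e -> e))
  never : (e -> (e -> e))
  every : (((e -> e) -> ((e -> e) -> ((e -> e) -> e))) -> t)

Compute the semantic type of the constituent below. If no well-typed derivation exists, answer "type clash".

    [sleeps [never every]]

type clash

[never every]: (e -> (e -> e)) with (((e -> e) -> ((e -> e) -> ((e -> e) -> e))) -> t) — neither is a function whose domain matches the other; composition fails here.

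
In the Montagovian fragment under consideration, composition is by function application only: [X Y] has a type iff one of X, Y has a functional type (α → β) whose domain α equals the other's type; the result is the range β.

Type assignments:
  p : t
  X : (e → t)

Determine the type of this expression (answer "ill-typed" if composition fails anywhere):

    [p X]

ill-typed

[p X]: t and (e → t) cannot combine by function application — type clash.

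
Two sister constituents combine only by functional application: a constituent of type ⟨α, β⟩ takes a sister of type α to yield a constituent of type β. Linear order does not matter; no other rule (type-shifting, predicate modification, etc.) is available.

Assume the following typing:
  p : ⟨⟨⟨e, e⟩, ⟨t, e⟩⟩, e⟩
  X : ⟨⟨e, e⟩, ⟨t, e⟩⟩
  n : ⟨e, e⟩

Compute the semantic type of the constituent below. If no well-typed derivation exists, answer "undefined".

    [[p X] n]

At [p X], p : ⟨⟨⟨e, e⟩, ⟨t, e⟩⟩, e⟩ takes X : ⟨⟨e, e⟩, ⟨t, e⟩⟩, giving e.
At [[p X] n], n : ⟨e, e⟩ takes [p X] : e, giving e.

e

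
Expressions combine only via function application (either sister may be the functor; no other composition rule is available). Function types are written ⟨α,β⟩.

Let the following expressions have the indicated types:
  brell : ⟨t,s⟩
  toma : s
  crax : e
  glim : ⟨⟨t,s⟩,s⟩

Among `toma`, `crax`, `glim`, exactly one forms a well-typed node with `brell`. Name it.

glim

toma : s — does not combine with brell.
crax : e — does not combine with brell.
glim — combines: glim : ⟨⟨t,s⟩,s⟩ takes brell : ⟨t,s⟩ as argument, giving s.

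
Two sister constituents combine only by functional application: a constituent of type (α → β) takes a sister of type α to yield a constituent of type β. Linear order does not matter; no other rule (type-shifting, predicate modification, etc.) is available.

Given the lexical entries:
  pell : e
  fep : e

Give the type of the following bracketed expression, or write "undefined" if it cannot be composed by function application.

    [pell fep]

undefined

At [pell fep]: neither e nor e can take the other as argument; the node is ill-typed.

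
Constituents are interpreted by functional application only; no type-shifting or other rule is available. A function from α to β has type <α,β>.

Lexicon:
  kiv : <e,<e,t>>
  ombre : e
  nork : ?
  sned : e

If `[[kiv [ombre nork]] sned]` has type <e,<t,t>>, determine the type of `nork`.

<e,<<e,<e,t>>,<e,<e,<t,t>>>>>

[[kiv [ombre nork]] sned] is required to be <e,<t,t>>. sned : e cannot yield <e,<t,t>> as functor, so [kiv [ombre nork]] : <e,<e,<t,t>>>.
[kiv [ombre nork]] is required to be <e,<e,<t,t>>>. kiv : <e,<e,t>> cannot yield <e,<e,<t,t>>> as functor, so [ombre nork] : <<e,<e,t>>,<e,<e,<t,t>>>>.
[ombre nork] is required to be <<e,<e,t>>,<e,<e,<t,t>>>>. ombre : e cannot yield <<e,<e,t>>,<e,<e,<t,t>>>> as functor, so nork : <e,<<e,<e,t>>,<e,<e,<t,t>>>>>.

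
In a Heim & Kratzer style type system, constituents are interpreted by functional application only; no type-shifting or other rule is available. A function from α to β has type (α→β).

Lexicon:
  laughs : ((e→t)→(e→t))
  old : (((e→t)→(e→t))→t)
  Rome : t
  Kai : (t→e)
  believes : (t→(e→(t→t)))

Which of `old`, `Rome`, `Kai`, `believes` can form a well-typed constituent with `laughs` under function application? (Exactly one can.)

old

old — combines: old : (((e→t)→(e→t))→t) takes laughs : ((e→t)→(e→t)) as argument, giving t.
Rome : t — does not combine with laughs.
Kai : (t→e) — does not combine with laughs.
believes : (t→(e→(t→t))) — does not combine with laughs.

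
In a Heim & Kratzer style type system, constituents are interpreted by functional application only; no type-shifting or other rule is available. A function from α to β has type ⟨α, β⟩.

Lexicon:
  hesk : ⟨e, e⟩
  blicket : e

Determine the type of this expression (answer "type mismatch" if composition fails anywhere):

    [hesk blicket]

e

[hesk blicket]: functor hesk : ⟨e, e⟩, argument blicket : e; result e.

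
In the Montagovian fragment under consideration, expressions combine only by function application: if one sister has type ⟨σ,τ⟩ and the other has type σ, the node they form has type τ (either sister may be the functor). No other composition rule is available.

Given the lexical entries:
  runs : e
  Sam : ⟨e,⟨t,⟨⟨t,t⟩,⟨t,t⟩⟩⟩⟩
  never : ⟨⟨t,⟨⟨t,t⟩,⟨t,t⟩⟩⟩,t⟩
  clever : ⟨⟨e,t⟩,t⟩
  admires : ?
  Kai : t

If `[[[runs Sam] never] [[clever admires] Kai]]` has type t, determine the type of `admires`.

⟨⟨⟨e,t⟩,t⟩,⟨t,⟨t,t⟩⟩⟩

For [[[runs Sam] never] [[clever admires] Kai]] to have type t with [[runs Sam] never] of type t, [[clever admires] Kai] must be the function: [[clever admires] Kai] : ⟨t,t⟩.
For [[clever admires] Kai] to have type ⟨t,t⟩ with Kai of type t, [clever admires] must be the function: [clever admires] : ⟨t,⟨t,t⟩⟩.
For [clever admires] to have type ⟨t,⟨t,t⟩⟩ with clever of type ⟨⟨e,t⟩,t⟩, admires must be the function: admires : ⟨⟨⟨e,t⟩,t⟩,⟨t,⟨t,t⟩⟩⟩.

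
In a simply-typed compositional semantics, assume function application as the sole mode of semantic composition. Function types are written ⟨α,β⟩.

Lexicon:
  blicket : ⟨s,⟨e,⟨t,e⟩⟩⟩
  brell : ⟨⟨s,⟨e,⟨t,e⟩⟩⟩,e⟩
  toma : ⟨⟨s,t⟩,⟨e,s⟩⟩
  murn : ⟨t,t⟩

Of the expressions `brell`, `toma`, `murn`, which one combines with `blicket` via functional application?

brell

brell — combines: brell : ⟨⟨s,⟨e,⟨t,e⟩⟩⟩,e⟩ takes blicket : ⟨s,⟨e,⟨t,e⟩⟩⟩ as argument, giving e.
toma : ⟨⟨s,t⟩,⟨e,s⟩⟩ — does not combine with blicket.
murn : ⟨t,t⟩ — does not combine with blicket.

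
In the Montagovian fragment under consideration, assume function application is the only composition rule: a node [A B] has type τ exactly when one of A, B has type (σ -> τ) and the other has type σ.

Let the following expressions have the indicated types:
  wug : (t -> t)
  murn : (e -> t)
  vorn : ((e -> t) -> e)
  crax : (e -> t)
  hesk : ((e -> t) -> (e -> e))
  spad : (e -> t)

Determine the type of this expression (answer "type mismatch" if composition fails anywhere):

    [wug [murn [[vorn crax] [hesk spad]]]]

t

[vorn crax]: functor vorn : ((e -> t) -> e), argument crax : (e -> t); result e.
[hesk spad]: functor hesk : ((e -> t) -> (e -> e)), argument spad : (e -> t); result (e -> e).
[[vorn crax] [hesk spad]]: functor [hesk spad] : (e -> e), argument [vorn crax] : e; result e.
[murn [[vorn crax] [hesk spad]]]: functor murn : (e -> t), argument [[vorn crax] [hesk spad]] : e; result t.
[wug [murn [[vorn crax] [hesk spad]]]]: functor wug : (t -> t), argument [murn [[vorn crax] [hesk spad]]] : t; result t.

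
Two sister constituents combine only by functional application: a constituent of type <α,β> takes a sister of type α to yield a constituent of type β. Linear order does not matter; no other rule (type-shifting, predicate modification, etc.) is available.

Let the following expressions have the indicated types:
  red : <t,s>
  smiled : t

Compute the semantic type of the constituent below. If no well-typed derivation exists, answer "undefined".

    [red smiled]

[red smiled]: functor red : <t,s>, argument smiled : t; result s.

s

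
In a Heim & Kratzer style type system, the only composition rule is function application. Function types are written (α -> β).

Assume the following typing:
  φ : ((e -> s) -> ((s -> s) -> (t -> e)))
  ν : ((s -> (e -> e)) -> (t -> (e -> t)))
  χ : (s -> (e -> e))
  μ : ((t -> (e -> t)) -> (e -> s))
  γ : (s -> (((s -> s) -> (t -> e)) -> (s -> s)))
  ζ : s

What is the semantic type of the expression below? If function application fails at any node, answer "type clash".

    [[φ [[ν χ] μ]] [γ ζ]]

[ν χ]: ν is ((s -> (e -> e)) -> (t -> (e -> t))), χ is (s -> (e -> e)); result (t -> (e -> t)).
[[ν χ] μ]: μ is ((t -> (e -> t)) -> (e -> s)), [ν χ] is (t -> (e -> t)); result (e -> s).
[φ [[ν χ] μ]]: φ is ((e -> s) -> ((s -> s) -> (t -> e))), [[ν χ] μ] is (e -> s); result ((s -> s) -> (t -> e)).
[γ ζ]: γ is (s -> (((s -> s) -> (t -> e)) -> (s -> s))), ζ is s; result (((s -> s) -> (t -> e)) -> (s -> s)).
[[φ [[ν χ] μ]] [γ ζ]]: [γ ζ] is (((s -> s) -> (t -> e)) -> (s -> s)), [φ [[ν χ] μ]] is ((s -> s) -> (t -> e)); result (s -> s).

(s -> s)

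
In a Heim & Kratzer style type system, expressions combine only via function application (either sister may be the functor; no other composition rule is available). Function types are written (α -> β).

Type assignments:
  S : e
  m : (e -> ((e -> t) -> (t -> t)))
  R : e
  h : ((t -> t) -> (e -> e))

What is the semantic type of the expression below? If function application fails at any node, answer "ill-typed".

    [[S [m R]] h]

[m R]: (e -> ((e -> t) -> (t -> t))) applied to e yields ((e -> t) -> (t -> t)).
[S [m R]]: e with ((e -> t) -> (t -> t)) — neither is a function whose domain matches the other; composition fails here.

ill-typed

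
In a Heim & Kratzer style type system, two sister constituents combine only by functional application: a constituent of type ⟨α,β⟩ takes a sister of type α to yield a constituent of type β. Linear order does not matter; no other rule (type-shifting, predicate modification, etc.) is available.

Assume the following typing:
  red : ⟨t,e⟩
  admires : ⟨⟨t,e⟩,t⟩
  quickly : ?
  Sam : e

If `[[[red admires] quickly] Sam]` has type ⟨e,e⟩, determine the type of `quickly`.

⟨t,⟨e,⟨e,e⟩⟩⟩

[[[red admires] quickly] Sam] is required to be ⟨e,e⟩. Sam : e cannot yield ⟨e,e⟩ as functor, so [[red admires] quickly] : ⟨e,⟨e,e⟩⟩.
[[red admires] quickly] is required to be ⟨e,⟨e,e⟩⟩. [red admires] : t cannot yield ⟨e,⟨e,e⟩⟩ as functor, so quickly : ⟨t,⟨e,⟨e,e⟩⟩⟩.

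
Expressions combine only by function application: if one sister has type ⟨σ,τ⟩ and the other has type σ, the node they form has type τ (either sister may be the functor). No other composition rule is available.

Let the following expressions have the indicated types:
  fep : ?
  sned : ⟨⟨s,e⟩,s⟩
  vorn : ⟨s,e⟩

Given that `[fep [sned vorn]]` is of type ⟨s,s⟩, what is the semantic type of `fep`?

[fep [sned vorn]] is required to be ⟨s,s⟩. [sned vorn] : s cannot yield ⟨s,s⟩ as functor, so fep : ⟨s,⟨s,s⟩⟩.

⟨s,⟨s,s⟩⟩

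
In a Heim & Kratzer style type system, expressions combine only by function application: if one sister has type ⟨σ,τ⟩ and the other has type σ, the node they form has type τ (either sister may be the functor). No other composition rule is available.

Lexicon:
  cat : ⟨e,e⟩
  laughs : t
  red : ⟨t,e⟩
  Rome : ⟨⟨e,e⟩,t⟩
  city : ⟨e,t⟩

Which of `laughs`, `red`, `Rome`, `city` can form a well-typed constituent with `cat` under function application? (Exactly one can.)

laughs : t — no; cat wants e, and laughs wants nothing (atomic).
red : ⟨t,e⟩ — no; cat wants e, and red wants t.
Rome — combines: Rome : ⟨⟨e,e⟩,t⟩ takes cat : ⟨e,e⟩ as argument, giving t.
city : ⟨e,t⟩ — no; cat wants e, and city wants e.

Rome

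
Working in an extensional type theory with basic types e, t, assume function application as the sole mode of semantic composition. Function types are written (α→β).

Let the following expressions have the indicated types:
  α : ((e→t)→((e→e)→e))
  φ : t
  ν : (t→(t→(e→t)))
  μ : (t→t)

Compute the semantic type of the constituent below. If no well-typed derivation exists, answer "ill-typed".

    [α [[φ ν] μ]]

[φ ν] — ν of type (t→(t→(e→t))) combines with φ of type t: type (t→(e→t)).
At [[φ ν] μ]: neither (t→(e→t)) nor (t→t) can take the other as argument; the node is ill-typed.

ill-typed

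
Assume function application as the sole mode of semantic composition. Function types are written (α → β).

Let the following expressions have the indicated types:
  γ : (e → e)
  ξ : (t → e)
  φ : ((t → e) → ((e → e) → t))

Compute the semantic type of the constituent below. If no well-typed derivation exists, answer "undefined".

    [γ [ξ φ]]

t

[ξ φ]: ((t → e) → ((e → e) → t)) applied to (t → e) yields ((e → e) → t).
[γ [ξ φ]]: ((e → e) → t) applied to (e → e) yields t.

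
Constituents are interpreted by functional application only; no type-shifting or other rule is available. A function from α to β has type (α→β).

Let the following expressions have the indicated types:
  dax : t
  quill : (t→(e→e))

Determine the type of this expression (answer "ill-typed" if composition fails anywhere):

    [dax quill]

[dax quill]: quill is (t→(e→e)), dax is t; result (e→e).

(e→e)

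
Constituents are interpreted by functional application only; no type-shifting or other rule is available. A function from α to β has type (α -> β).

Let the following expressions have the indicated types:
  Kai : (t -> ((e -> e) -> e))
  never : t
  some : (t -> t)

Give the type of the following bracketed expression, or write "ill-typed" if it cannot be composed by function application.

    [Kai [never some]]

[never some] — some of type (t -> t) combines with never of type t: type t.
[Kai [never some]] — Kai of type (t -> ((e -> e) -> e)) combines with [never some] of type t: type ((e -> e) -> e).

((e -> e) -> e)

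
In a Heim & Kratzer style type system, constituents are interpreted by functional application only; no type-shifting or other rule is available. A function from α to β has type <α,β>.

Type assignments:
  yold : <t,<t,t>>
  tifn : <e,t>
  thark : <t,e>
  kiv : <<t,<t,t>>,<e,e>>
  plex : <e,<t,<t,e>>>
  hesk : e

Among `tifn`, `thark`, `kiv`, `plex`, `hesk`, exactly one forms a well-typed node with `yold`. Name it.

kiv

tifn : <e,t> — does not combine with yold.
thark : <t,e> — does not combine with yold.
kiv — combines: kiv : <<t,<t,t>>,<e,e>> takes yold : <t,<t,t>> as argument, giving <e,e>.
plex : <e,<t,<t,e>>> — does not combine with yold.
hesk : e — does not combine with yold.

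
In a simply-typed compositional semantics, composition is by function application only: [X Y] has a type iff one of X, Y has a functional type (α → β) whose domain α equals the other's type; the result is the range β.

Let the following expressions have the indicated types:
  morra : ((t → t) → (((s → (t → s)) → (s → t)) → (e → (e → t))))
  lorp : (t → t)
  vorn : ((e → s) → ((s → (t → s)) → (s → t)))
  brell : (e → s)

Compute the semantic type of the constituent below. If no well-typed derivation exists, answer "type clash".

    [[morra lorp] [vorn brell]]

(e → (e → t))

At [morra lorp], morra : ((t → t) → (((s → (t → s)) → (s → t)) → (e → (e → t)))) takes lorp : (t → t), giving (((s → (t → s)) → (s → t)) → (e → (e → t))).
At [vorn brell], vorn : ((e → s) → ((s → (t → s)) → (s → t))) takes brell : (e → s), giving ((s → (t → s)) → (s → t)).
At [[morra lorp] [vorn brell]], [morra lorp] : (((s → (t → s)) → (s → t)) → (e → (e → t))) takes [vorn brell] : ((s → (t → s)) → (s → t)), giving (e → (e → t)).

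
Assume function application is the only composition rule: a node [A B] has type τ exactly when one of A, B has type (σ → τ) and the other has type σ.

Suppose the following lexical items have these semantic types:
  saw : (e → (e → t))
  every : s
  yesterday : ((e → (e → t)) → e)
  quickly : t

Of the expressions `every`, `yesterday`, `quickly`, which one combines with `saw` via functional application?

every : s — saw needs e; every needs nothing (atomic); neither fits.
yesterday — combines: yesterday : ((e → (e → t)) → e) takes saw : (e → (e → t)) as argument, giving e.
quickly : t — saw needs e; quickly needs nothing (atomic); neither fits.

yesterday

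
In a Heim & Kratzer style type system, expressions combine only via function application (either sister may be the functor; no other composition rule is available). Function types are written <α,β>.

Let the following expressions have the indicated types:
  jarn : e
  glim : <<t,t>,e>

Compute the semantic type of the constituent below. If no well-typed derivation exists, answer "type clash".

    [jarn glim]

type clash

[jarn glim]: e and <<t,t>,e> cannot combine by function application — type clash.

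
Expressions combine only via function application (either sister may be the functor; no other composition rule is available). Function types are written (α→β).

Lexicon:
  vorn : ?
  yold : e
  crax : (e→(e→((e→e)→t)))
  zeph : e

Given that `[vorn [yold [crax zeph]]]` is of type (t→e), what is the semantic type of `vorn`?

[vorn [yold [crax zeph]]] is required to be (t→e). [yold [crax zeph]] : ((e→e)→t) cannot yield (t→e) as functor, so vorn : (((e→e)→t)→(t→e)).

(((e→e)→t)→(t→e))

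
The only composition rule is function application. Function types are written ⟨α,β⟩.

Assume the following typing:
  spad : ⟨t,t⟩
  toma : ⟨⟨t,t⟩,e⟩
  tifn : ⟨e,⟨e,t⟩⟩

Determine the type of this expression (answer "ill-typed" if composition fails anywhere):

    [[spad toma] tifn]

⟨e,t⟩

[spad toma]: functor toma : ⟨⟨t,t⟩,e⟩, argument spad : ⟨t,t⟩; result e.
[[spad toma] tifn]: functor tifn : ⟨e,⟨e,t⟩⟩, argument [spad toma] : e; result ⟨e,t⟩.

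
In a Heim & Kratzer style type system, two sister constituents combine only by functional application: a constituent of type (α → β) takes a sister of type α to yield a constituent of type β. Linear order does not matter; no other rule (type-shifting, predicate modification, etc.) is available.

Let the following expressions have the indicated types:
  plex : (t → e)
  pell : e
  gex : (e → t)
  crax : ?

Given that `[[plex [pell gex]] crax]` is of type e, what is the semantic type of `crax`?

(e → e)

[[plex [pell gex]] crax] must have type e. The sister [plex [pell gex]] has type e; that is not a function onto e, so crax must be the functor, of type (e → e).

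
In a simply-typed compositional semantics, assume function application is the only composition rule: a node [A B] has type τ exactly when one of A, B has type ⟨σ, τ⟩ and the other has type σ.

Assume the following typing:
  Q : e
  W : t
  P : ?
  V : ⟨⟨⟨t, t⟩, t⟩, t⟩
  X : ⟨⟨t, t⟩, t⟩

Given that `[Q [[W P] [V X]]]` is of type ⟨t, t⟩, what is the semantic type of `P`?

⟨t, ⟨t, ⟨e, ⟨t, t⟩⟩⟩⟩

[Q [[W P] [V X]]] is required to be ⟨t, t⟩. Q : e cannot yield ⟨t, t⟩ as functor, so [[W P] [V X]] : ⟨e, ⟨t, t⟩⟩.
[[W P] [V X]] is required to be ⟨e, ⟨t, t⟩⟩. [V X] : t cannot yield ⟨e, ⟨t, t⟩⟩ as functor, so [W P] : ⟨t, ⟨e, ⟨t, t⟩⟩⟩.
[W P] is required to be ⟨t, ⟨e, ⟨t, t⟩⟩⟩. W : t cannot yield ⟨t, ⟨e, ⟨t, t⟩⟩⟩ as functor, so P : ⟨t, ⟨t, ⟨e, ⟨t, t⟩⟩⟩⟩.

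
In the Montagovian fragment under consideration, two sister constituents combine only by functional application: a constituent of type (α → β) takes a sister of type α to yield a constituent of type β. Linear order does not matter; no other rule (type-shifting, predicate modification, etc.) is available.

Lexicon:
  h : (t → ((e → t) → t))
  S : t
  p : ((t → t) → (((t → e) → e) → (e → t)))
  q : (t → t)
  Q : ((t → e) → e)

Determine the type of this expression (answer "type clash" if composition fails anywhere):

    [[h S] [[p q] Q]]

[h S] — h of type (t → ((e → t) → t)) combines with S of type t: type ((e → t) → t).
[p q] — p of type ((t → t) → (((t → e) → e) → (e → t))) combines with q of type (t → t): type (((t → e) → e) → (e → t)).
[[p q] Q] — [p q] of type (((t → e) → e) → (e → t)) combines with Q of type ((t → e) → e): type (e → t).
[[h S] [[p q] Q]] — [h S] of type ((e → t) → t) combines with [[p q] Q] of type (e → t): type t.

t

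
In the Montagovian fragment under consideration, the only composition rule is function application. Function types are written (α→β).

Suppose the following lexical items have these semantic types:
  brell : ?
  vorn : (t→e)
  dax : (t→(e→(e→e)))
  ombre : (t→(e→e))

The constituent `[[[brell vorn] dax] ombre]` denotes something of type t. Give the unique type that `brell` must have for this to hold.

For [[[brell vorn] dax] ombre] to have type t with ombre of type (t→(e→e)), [[brell vorn] dax] must be the function: [[brell vorn] dax] : ((t→(e→e))→t).
For [[brell vorn] dax] to have type ((t→(e→e))→t) with dax of type (t→(e→(e→e))), [brell vorn] must be the function: [brell vorn] : ((t→(e→(e→e)))→((t→(e→e))→t)).
For [brell vorn] to have type ((t→(e→(e→e)))→((t→(e→e))→t)) with vorn of type (t→e), brell must be the function: brell : ((t→e)→((t→(e→(e→e)))→((t→(e→e))→t))).

((t→e)→((t→(e→(e→e)))→((t→(e→e))→t)))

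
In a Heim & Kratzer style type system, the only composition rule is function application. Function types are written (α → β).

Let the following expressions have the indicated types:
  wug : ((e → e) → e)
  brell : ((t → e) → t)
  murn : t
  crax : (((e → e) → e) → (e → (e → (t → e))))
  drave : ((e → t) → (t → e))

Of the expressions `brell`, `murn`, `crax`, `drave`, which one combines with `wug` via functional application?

brell : ((t → e) → t) — no; wug wants (e → e), and brell wants (t → e).
murn : t — no; wug wants (e → e), and murn wants nothing (atomic).
crax — combines: crax : (((e → e) → e) → (e → (e → (t → e)))) takes wug : ((e → e) → e) as argument, giving (e → (e → (t → e))).
drave : ((e → t) → (t → e)) — no; wug wants (e → e), and drave wants (e → t).

crax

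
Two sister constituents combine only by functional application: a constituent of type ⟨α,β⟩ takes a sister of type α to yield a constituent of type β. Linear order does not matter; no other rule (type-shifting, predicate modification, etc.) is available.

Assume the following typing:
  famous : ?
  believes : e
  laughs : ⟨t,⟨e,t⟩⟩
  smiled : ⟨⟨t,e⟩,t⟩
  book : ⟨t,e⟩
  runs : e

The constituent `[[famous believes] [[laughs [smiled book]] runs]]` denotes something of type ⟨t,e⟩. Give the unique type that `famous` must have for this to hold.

[[famous believes] [[laughs [smiled book]] runs]] must have type ⟨t,e⟩. The sister [[laughs [smiled book]] runs] has type t; that is not a function onto ⟨t,e⟩, so [famous believes] must be the functor, of type ⟨t,⟨t,e⟩⟩.
[famous believes] must have type ⟨t,⟨t,e⟩⟩. The sister believes has type e; that is not a function onto ⟨t,⟨t,e⟩⟩, so famous must be the functor, of type ⟨e,⟨t,⟨t,e⟩⟩⟩.

⟨e,⟨t,⟨t,e⟩⟩⟩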